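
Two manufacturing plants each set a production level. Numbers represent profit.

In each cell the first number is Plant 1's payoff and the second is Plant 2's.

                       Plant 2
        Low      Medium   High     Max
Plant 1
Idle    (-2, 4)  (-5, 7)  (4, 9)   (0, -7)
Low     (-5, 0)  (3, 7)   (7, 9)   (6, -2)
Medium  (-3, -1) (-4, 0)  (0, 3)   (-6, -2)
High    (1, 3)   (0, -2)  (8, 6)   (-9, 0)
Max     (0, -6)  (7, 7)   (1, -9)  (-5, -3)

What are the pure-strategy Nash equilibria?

(Idle, Low): Plant 1 can switch to High (-2 → 1). Not NE.
(Idle, Medium): Plant 1 can switch to Low (-5 → 3). Not NE.
(Idle, High): Plant 1 can switch to Low (4 → 7). Not NE.
(Idle, Max): Plant 1 can switch to Low (0 → 6). Not NE.
(Low, Low): Plant 1 can switch to Idle (-5 → -2). Not NE.
(Low, Medium): Plant 1 can switch to Max (3 → 7). Not NE.
(High, High): Plant 1 gets 8, best alternative 7; Plant 2 gets 6, best alternative 3. No profitable deviation — NE.
(Max, Medium): Plant 1 gets 7, best alternative 3; Plant 2 gets 7, best alternative -3. No profitable deviation — NE.
(The remaining 12 profiles each have a profitable deviation by the same check.)

The pure Nash equilibria are (High, High) and (Max, Medium).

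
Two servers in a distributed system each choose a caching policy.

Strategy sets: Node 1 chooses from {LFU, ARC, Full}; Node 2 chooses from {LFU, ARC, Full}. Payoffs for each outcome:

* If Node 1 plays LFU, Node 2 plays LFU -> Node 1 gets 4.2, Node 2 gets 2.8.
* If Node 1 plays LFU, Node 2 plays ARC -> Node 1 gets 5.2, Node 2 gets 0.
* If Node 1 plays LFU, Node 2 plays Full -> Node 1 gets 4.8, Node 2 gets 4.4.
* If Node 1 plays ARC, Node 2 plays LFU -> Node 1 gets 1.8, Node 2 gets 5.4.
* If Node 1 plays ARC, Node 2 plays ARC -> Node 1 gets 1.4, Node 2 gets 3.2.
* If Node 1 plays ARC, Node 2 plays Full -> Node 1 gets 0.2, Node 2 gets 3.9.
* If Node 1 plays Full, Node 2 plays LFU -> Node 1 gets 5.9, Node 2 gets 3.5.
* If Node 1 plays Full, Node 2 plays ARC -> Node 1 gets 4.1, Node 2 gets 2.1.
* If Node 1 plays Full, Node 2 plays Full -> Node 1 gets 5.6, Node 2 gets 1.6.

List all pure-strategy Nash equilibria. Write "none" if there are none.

Node 1 against LFU: payoffs 4.2, 1.8, 5.9 → best response Full.
Node 1 against ARC: payoffs 5.2, 1.4, 4.1 → best response LFU.
Node 1 against Full: payoffs 4.8, 0.2, 5.6 → best response Full.
Node 2 against LFU: payoffs 2.8, 0, 4.4 → best response Full.
Node 2 against ARC: payoffs 5.4, 3.2, 3.9 → best response LFU.
Node 2 against Full: payoffs 3.5, 2.1, 1.6 → best response LFU.
Mutual best responses: (Full, LFU).

Pure NE: (Full, LFU)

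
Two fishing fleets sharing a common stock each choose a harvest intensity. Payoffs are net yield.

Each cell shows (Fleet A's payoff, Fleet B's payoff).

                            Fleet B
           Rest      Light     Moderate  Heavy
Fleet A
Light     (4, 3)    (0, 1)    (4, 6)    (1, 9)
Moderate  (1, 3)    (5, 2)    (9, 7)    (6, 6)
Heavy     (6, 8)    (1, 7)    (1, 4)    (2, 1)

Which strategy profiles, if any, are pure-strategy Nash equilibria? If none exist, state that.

For each player, find the best response to each opponent profile; mutual best responses are the pure NE.
Fleet A against Rest: payoffs 4, 1, 6 → best response Heavy.
Fleet A against Light: payoffs 0, 5, 1 → best response Moderate.
Fleet A against Moderate: payoffs 4, 9, 1 → best response Moderate.
Fleet A against Heavy: payoffs 1, 6, 2 → best response Moderate.
Fleet B against Light: payoffs 3, 1, 6, 9 → best response Heavy.
Fleet B against Moderate: payoffs 3, 2, 7, 6 → best response Moderate.
Fleet B against Heavy: payoffs 8, 7, 4, 1 → best response Rest.
Mutual best responses: (Moderate, Moderate); (Heavy, Rest).

(Moderate, Moderate) and (Heavy, Rest)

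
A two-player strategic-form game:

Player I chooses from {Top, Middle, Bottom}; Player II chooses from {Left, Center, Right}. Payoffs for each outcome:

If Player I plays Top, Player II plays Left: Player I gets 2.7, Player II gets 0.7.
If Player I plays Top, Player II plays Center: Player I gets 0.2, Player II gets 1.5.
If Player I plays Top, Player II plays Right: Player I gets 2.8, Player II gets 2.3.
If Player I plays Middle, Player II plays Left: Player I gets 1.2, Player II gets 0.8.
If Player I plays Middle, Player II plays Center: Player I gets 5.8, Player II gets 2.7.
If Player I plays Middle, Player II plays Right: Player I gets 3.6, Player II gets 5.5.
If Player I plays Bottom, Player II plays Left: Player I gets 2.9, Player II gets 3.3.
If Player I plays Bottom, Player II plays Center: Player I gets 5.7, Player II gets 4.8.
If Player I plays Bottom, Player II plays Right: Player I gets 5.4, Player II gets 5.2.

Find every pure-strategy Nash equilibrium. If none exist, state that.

(Bottom, Right)

Player I against Left: payoffs 2.7, 1.2, 2.9 → best response Bottom.
Player I against Center: payoffs 0.2, 5.8, 5.7 → best response Middle.
Player I against Right: payoffs 2.8, 3.6, 5.4 → best response Bottom.
Player II against Top: payoffs 0.7, 1.5, 2.3 → best response Right.
Player II against Middle: payoffs 0.8, 2.7, 5.5 → best response Right.
Player II against Bottom: payoffs 3.3, 4.8, 5.2 → best response Right.
Mutual best responses: (Bottom, Right).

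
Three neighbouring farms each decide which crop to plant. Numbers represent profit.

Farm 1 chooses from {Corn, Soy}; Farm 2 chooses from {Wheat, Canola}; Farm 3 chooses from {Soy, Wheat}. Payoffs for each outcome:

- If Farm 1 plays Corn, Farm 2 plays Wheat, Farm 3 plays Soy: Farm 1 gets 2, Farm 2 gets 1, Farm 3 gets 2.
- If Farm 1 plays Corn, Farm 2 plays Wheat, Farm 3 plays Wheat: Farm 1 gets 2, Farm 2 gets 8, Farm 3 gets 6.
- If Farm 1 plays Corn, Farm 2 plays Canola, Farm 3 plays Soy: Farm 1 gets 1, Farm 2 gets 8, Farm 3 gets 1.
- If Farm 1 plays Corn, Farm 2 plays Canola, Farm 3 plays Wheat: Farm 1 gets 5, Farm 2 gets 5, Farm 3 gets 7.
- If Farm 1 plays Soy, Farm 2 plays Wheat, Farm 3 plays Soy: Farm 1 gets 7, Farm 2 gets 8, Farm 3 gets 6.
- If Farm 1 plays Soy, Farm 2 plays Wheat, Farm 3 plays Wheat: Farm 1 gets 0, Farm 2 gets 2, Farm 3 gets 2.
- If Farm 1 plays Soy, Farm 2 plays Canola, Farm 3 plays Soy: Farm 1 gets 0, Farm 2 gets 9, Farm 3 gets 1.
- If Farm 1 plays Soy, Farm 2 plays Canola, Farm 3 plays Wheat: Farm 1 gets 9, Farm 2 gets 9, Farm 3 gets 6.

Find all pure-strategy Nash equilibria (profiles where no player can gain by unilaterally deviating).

Pure-strategy Nash equilibria: (Corn, Wheat, Wheat); (Soy, Canola, Wheat)

(Corn, Wheat, Soy): Farm 1 can switch to Soy (2 → 7). Not NE.
(Corn, Wheat, Wheat): Farm 1 gets 2, best alternative 0; Farm 2 gets 8, best alternative 5; Farm 3 gets 6, best alternative 2. No profitable deviation — NE.
(Corn, Canola, Soy): Farm 3 can switch to Wheat (1 → 7). Not NE.
(Corn, Canola, Wheat): Farm 1 can switch to Soy (5 → 9). Not NE.
(Soy, Wheat, Soy): Farm 2 can switch to Canola (8 → 9). Not NE.
(Soy, Wheat, Wheat): Farm 1 can switch to Corn (0 → 2). Not NE.
(Soy, Canola, Soy): Farm 1 can switch to Corn (0 → 1). Not NE.
(Soy, Canola, Wheat): Farm 1 gets 9, best alternative 5; Farm 2 gets 9, best alternative 2; Farm 3 gets 6, best alternative 1. No profitable deviation — NE.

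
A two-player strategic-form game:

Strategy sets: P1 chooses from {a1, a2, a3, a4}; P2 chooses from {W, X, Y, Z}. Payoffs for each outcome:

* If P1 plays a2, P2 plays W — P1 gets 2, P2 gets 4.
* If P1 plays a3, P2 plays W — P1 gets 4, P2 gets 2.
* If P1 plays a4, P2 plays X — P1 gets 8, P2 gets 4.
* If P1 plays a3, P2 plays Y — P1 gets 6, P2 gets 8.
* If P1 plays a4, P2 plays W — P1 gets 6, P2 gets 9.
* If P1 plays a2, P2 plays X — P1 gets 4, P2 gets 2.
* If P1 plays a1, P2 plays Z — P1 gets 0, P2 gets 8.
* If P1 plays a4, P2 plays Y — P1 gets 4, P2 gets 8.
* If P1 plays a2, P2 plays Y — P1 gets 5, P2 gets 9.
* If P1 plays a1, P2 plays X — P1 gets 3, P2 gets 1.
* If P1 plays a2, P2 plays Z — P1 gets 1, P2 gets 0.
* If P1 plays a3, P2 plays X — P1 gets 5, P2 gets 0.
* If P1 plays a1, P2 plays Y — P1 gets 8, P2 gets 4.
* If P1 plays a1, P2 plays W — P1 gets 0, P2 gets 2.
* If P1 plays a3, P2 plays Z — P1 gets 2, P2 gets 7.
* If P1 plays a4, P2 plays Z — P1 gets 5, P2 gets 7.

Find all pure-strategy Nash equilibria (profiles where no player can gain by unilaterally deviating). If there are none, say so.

(a4, W)

P1 against W: payoffs 0, 2, 4, 6 → best response a4.
P1 against X: payoffs 3, 4, 5, 8 → best response a4.
P1 against Y: payoffs 8, 5, 6, 4 → best response a1.
P1 against Z: payoffs 0, 1, 2, 5 → best response a4.
P2 against a1: payoffs 2, 1, 4, 8 → best response Z.
P2 against a2: payoffs 4, 2, 9, 0 → best response Y.
P2 against a3: payoffs 2, 0, 8, 7 → best response Y.
P2 against a4: payoffs 9, 4, 8, 7 → best response W.
Mutual best responses: (a4, W).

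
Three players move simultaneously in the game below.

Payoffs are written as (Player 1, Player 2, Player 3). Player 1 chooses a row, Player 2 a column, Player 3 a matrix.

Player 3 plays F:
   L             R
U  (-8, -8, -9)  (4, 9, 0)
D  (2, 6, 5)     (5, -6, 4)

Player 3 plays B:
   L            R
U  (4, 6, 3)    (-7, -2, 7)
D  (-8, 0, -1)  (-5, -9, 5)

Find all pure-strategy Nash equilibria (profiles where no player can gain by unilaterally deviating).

The pure Nash equilibria are (U, L, B); (D, L, F).

Player 1 against (L, F): payoffs -8, 2 → best response D.
Player 1 against (L, B): payoffs 4, -8 → best response U.
Player 1 against (R, F): payoffs 4, 5 → best response D.
Player 1 against (R, B): payoffs -7, -5 → best response D.
Player 2 against (U, F): payoffs -8, 9 → best response R.
Player 2 against (U, B): payoffs 6, -2 → best response L.
Player 2 against (D, F): payoffs 6, -6 → best response L.
Player 2 against (D, B): payoffs 0, -9 → best response L.
Player 3 against (U, L): payoffs -9, 3 → best response B.
Player 3 against (U, R): payoffs 0, 7 → best response B.
Player 3 against (D, L): payoffs 5, -1 → best response F.
Player 3 against (D, R): payoffs 4, 5 → best response B.
Mutual best responses: (U, L, B); (D, L, F).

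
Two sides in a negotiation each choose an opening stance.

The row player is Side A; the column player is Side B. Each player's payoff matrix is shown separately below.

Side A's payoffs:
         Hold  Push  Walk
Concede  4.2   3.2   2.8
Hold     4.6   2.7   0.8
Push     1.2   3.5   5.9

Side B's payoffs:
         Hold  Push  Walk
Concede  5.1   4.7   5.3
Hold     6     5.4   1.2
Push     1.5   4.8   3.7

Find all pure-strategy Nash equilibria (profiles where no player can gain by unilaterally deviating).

The pure Nash equilibria are (Hold, Hold) and (Push, Push).

(Concede, Hold): Side A can switch to Hold (4.2 → 4.6). Not NE.
(Concede, Push): Side A can switch to Push (3.2 → 3.5). Not NE.
(Concede, Walk): Side A can switch to Push (2.8 → 5.9). Not NE.
(Hold, Hold): Side A gets 4.6, best alternative 4.2; Side B gets 6, best alternative 5.4. No profitable deviation — NE.
(Hold, Push): Side A can switch to Concede (2.7 → 3.2). Not NE.
(Hold, Walk): Side A can switch to Concede (0.8 → 2.8). Not NE.
(Push, Hold): Side A can switch to Concede (1.2 → 4.2). Not NE.
(Push, Push): Side A gets 3.5, best alternative 3.2; Side B gets 4.8, best alternative 3.7. No profitable deviation — NE.
(Push, Walk): Side B can switch to Push (3.7 → 4.8). Not NE.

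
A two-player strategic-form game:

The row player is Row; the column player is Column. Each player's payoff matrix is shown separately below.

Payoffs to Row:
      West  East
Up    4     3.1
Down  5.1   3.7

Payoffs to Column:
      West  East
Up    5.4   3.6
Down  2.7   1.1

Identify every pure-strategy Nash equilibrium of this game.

Row against West: payoffs 4, 5.1 → best response Down.
Row against East: payoffs 3.1, 3.7 → best response Down.
Column against Up: payoffs 5.4, 3.6 → best response West.
Column against Down: payoffs 2.7, 1.1 → best response West.
Mutual best responses: (Down, West).

The unique pure-strategy Nash equilibrium is (Down, West).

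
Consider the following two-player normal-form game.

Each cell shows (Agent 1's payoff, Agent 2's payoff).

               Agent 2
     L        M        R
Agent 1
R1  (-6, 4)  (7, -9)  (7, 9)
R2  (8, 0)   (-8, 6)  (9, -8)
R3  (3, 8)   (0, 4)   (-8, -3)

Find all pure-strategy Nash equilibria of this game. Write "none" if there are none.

(R1, L): Agent 1 can switch to R2 (-6 → 8). Not NE.
(R1, M): Agent 2 can switch to L (-9 → 4). Not NE.
(R1, R): Agent 1 can switch to R2 (7 → 9). Not NE.
(R2, L): Agent 2 can switch to M (0 → 6). Not NE.
(R2, M): Agent 1 can switch to R1 (-8 → 7). Not NE.
(R2, R): Agent 2 can switch to L (-8 → 0). Not NE.
(The remaining 3 profiles each have a profitable deviation by the same check.)

There is no pure-strategy Nash equilibrium.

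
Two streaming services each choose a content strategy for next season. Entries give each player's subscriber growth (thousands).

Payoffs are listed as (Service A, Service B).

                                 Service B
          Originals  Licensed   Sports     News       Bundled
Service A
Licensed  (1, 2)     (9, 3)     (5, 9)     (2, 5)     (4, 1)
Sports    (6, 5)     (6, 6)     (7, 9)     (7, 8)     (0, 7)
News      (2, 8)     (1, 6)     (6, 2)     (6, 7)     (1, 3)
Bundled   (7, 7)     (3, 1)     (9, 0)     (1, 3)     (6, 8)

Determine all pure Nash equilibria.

For each strategy profile, look for a profitable unilateral deviation.
(Licensed, Originals): Service A can switch to Sports (1 → 6). Not NE.
(Licensed, Licensed): Service B can switch to Sports (3 → 9). Not NE.
(Licensed, Sports): Service A can switch to Sports (5 → 7). Not NE.
(Licensed, News): Service A can switch to Sports (2 → 7). Not NE.
(Licensed, Bundled): Service A can switch to Bundled (4 → 6). Not NE.
(Sports, Originals): Service A can switch to Bundled (6 → 7). Not NE.
(Bundled, Bundled): Service A gets 6, best alternative 4; Service B gets 8, best alternative 7. No profitable deviation — NE.
(The remaining 13 profiles each have a profitable deviation by the same check.)

The unique pure-strategy Nash equilibrium is (Bundled, Bundled).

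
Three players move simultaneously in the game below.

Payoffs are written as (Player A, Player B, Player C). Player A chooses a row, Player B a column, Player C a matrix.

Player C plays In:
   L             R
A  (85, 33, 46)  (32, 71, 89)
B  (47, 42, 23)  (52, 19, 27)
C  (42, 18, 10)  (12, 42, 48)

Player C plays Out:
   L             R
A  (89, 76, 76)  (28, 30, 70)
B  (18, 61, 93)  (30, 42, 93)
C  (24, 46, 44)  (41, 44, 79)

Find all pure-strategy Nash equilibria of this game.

Mark each player's best response to every combination of opponents' strategies; a profile where every player is best-responding is a pure Nash equilibrium.
Player A against (L, In): payoffs 85, 47, 42 → best response A.
Player A against (L, Out): payoffs 89, 18, 24 → best response A.
Player A against (R, In): payoffs 32, 52, 12 → best response B.
Player A against (R, Out): payoffs 28, 30, 41 → best response C.
Player B against (A, In): payoffs 33, 71 → best response R.
Player B against (A, Out): payoffs 76, 30 → best response L.
Player B against (B, In): payoffs 42, 19 → best response L.
Player B against (B, Out): payoffs 61, 42 → best response L.
Player B against (C, In): payoffs 18, 42 → best response R.
Player B against (C, Out): payoffs 46, 44 → best response L.
Player C against (A, L): payoffs 46, 76 → best response Out.
Player C against (A, R): payoffs 89, 70 → best response In.
Player C against (B, L): payoffs 23, 93 → best response Out.
Player C against (B, R): payoffs 27, 93 → best response Out.
Player C against (C, L): payoffs 10, 44 → best response Out.
Player C against (C, R): payoffs 48, 79 → best response Out.
Mutual best responses: (A, L, Out).

Pure NE: (A, L, Out)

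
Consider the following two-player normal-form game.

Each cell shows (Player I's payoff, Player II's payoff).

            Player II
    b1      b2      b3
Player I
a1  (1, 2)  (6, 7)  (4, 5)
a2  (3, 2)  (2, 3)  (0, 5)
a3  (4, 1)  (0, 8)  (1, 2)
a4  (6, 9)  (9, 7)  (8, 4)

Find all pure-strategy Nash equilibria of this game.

Pure NE: (a4, b1)

Player I against b1: payoffs 1, 3, 4, 6 → best response a4.
Player I against b2: payoffs 6, 2, 0, 9 → best response a4.
Player I against b3: payoffs 4, 0, 1, 8 → best response a4.
Player II against a1: payoffs 2, 7, 5 → best response b2.
Player II against a2: payoffs 2, 3, 5 → best response b3.
Player II against a3: payoffs 1, 8, 2 → best response b2.
Player II against a4: payoffs 9, 7, 4 → best response b1.
Mutual best responses: (a4, b1).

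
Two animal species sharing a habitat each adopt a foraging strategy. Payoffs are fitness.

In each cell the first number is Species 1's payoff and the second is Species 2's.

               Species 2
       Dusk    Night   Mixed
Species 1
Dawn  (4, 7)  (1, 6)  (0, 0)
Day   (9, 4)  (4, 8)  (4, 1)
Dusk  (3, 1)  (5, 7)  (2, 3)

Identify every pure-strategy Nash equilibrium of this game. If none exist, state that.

Pure NE: (Dusk, Night)

(Dawn, Dusk): Species 1 can switch to Day (4 → 9). Not NE.
(Dawn, Night): Species 1 can switch to Day (1 → 4). Not NE.
(Dawn, Mixed): Species 1 can switch to Day (0 → 4). Not NE.
(Day, Dusk): Species 2 can switch to Night (4 → 8). Not NE.
(Day, Night): Species 1 can switch to Dusk (4 → 5). Not NE.
(Day, Mixed): Species 2 can switch to Dusk (1 → 4). Not NE.
(Dusk, Night): Species 1 gets 5, best alternative 4; Species 2 gets 7, best alternative 3. No profitable deviation — NE.
(The remaining 2 profiles each have a profitable deviation by the same check.)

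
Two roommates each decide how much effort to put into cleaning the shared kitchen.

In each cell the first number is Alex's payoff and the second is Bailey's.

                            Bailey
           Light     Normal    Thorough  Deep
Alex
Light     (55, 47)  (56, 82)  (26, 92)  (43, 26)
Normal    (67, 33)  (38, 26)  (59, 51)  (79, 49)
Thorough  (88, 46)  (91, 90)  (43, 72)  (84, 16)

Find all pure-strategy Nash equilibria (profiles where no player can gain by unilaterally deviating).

Alex against Light: payoffs 55, 67, 88 → best response Thorough.
Alex against Normal: payoffs 56, 38, 91 → best response Thorough.
Alex against Thorough: payoffs 26, 59, 43 → best response Normal.
Alex against Deep: payoffs 43, 79, 84 → best response Thorough.
Bailey against Light: payoffs 47, 82, 92, 26 → best response Thorough.
Bailey against Normal: payoffs 33, 26, 51, 49 → best response Thorough.
Bailey against Thorough: payoffs 46, 90, 72, 16 → best response Normal.
Mutual best responses: (Normal, Thorough); (Thorough, Normal).

(Normal, Thorough) and (Thorough, Normal)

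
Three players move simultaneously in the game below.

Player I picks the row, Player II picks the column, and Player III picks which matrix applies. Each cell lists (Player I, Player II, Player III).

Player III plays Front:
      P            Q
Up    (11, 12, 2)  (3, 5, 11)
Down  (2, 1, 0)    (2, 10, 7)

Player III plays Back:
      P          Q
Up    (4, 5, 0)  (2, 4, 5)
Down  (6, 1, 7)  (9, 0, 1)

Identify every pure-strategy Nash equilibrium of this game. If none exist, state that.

Pure-strategy Nash equilibria: (Up, P, Front) and (Down, P, Back)

(Up, P, Front): Player I gets 11, best alternative 2; Player II gets 12, best alternative 5; Player III gets 2, best alternative 0. No profitable deviation — NE.
(Up, P, Back): Player I can switch to Down (4 → 6). Not NE.
(Up, Q, Front): Player II can switch to P (5 → 12). Not NE.
(Up, Q, Back): Player I can switch to Down (2 → 9). Not NE.
(Down, P, Front): Player I can switch to Up (2 → 11). Not NE.
(Down, P, Back): Player I gets 6, best alternative 4; Player II gets 1, best alternative 0; Player III gets 7, best alternative 0. No profitable deviation — NE.
(Down, Q, Front): Player I can switch to Up (2 → 3). Not NE.
(Down, Q, Back): Player II can switch to P (0 → 1). Not NE.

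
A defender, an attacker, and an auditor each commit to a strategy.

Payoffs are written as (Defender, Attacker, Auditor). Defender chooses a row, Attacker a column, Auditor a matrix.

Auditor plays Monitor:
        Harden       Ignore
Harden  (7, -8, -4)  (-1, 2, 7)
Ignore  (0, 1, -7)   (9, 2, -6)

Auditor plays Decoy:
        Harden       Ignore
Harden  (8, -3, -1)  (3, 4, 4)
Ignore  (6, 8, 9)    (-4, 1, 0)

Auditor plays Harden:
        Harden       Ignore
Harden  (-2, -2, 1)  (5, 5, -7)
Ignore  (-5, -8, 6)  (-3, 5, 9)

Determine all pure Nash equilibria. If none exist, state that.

No pure-strategy Nash equilibrium.

Defender against (Harden, Monitor): payoffs 7, 0 → best response Harden.
Defender against (Harden, Decoy): payoffs 8, 6 → best response Harden.
Defender against (Harden, Harden): payoffs -2, -5 → best response Harden.
Defender against (Ignore, Monitor): payoffs -1, 9 → best response Ignore.
Defender against (Ignore, Decoy): payoffs 3, -4 → best response Harden.
Defender against (Ignore, Harden): payoffs 5, -3 → best response Harden.
Attacker against (Harden, Monitor): payoffs -8, 2 → best response Ignore.
Attacker against (Harden, Decoy): payoffs -3, 4 → best response Ignore.
Attacker against (Harden, Harden): payoffs -2, 5 → best response Ignore.
Attacker against (Ignore, Monitor): payoffs 1, 2 → best response Ignore.
Attacker against (Ignore, Decoy): payoffs 8, 1 → best response Harden.
Attacker against (Ignore, Harden): payoffs -8, 5 → best response Ignore.
Auditor against (Harden, Harden): payoffs -4, -1, 1 → best response Harden.
Auditor against (Harden, Ignore): payoffs 7, 4, -7 → best response Monitor.
Auditor against (Ignore, Harden): payoffs -7, 9, 6 → best response Decoy.
Auditor against (Ignore, Ignore): payoffs -6, 0, 9 → best response Harden.
No profile is a mutual best response for all players.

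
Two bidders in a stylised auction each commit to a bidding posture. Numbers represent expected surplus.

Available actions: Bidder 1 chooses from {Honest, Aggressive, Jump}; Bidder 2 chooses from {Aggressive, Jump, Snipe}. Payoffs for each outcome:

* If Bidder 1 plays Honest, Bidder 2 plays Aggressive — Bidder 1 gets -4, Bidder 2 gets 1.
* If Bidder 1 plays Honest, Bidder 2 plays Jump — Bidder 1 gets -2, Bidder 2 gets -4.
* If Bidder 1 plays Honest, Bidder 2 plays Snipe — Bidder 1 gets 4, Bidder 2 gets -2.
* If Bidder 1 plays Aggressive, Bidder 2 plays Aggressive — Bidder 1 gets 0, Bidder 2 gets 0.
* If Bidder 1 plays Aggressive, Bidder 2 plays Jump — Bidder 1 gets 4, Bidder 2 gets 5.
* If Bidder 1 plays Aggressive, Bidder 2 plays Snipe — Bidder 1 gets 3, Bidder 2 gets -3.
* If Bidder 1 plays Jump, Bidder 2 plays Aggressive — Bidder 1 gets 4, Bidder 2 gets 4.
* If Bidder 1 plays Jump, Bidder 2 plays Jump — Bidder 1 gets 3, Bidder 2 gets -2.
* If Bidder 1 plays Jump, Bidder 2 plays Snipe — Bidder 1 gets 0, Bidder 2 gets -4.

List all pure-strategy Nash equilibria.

Bidder 1 against Aggressive: payoffs -4, 0, 4 → best response Jump.
Bidder 1 against Jump: payoffs -2, 4, 3 → best response Aggressive.
Bidder 1 against Snipe: payoffs 4, 3, 0 → best response Honest.
Bidder 2 against Honest: payoffs 1, -4, -2 → best response Aggressive.
Bidder 2 against Aggressive: payoffs 0, 5, -3 → best response Jump.
Bidder 2 against Jump: payoffs 4, -2, -4 → best response Aggressive.
Mutual best responses: (Aggressive, Jump); (Jump, Aggressive).

(Aggressive, Jump) and (Jump, Aggressive)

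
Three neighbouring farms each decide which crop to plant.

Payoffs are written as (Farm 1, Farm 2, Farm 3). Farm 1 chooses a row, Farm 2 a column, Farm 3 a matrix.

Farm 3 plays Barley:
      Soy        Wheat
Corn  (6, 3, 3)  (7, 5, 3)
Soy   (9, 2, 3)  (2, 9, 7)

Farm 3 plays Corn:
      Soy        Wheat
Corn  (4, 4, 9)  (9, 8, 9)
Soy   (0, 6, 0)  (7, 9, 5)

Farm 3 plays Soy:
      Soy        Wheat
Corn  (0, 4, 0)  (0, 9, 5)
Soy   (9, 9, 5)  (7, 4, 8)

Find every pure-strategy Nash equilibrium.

(Corn, Soy, Barley): Farm 1 can switch to Soy (6 → 9). Not NE.
(Corn, Soy, Corn): Farm 2 can switch to Wheat (4 → 8). Not NE.
(Corn, Soy, Soy): Farm 1 can switch to Soy (0 → 9). Not NE.
(Corn, Wheat, Barley): Farm 3 can switch to Corn (3 → 9). Not NE.
(Corn, Wheat, Corn): Farm 1 gets 9, best alternative 7; Farm 2 gets 8, best alternative 4; Farm 3 gets 9, best alternative 5. No profitable deviation — NE.
(Corn, Wheat, Soy): Farm 1 can switch to Soy (0 → 7). Not NE.
(Soy, Soy, Barley): Farm 2 can switch to Wheat (2 → 9). Not NE.
(Soy, Soy, Soy): Farm 1 gets 9, best alternative 0; Farm 2 gets 9, best alternative 4; Farm 3 gets 5, best alternative 3. No profitable deviation — NE.
(The remaining 4 profiles each have a profitable deviation by the same check.)

(Corn, Wheat, Corn), (Soy, Soy, Soy)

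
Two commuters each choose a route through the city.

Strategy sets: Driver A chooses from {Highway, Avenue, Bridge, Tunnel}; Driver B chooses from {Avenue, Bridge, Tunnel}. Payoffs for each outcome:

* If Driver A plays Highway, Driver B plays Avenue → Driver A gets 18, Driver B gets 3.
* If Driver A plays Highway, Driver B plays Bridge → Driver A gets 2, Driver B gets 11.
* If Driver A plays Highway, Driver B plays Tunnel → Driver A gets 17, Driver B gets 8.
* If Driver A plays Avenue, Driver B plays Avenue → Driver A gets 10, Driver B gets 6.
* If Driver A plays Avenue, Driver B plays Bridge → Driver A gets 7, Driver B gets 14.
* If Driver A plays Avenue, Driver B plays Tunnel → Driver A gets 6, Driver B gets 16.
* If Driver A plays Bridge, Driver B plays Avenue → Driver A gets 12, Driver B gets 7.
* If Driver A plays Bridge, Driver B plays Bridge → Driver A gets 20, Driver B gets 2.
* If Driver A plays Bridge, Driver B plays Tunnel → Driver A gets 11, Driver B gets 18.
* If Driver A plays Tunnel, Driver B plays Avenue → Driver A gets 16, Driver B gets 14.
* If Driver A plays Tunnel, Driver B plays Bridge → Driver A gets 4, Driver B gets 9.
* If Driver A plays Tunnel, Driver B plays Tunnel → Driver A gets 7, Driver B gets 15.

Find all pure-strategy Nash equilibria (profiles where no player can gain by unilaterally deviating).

none

Mark each player's best response to every combination of opponents' strategies; a profile where every player is best-responding is a pure Nash equilibrium.
Driver A against Avenue: payoffs 18, 10, 12, 16 → best response Highway.
Driver A against Bridge: payoffs 2, 7, 20, 4 → best response Bridge.
Driver A against Tunnel: payoffs 17, 6, 11, 7 → best response Highway.
Driver B against Highway: payoffs 3, 11, 8 → best response Bridge.
Driver B against Avenue: payoffs 6, 14, 16 → best response Tunnel.
Driver B against Bridge: payoffs 7, 2, 18 → best response Tunnel.
Driver B against Tunnel: payoffs 14, 9, 15 → best response Tunnel.
No profile is a mutual best response for all players.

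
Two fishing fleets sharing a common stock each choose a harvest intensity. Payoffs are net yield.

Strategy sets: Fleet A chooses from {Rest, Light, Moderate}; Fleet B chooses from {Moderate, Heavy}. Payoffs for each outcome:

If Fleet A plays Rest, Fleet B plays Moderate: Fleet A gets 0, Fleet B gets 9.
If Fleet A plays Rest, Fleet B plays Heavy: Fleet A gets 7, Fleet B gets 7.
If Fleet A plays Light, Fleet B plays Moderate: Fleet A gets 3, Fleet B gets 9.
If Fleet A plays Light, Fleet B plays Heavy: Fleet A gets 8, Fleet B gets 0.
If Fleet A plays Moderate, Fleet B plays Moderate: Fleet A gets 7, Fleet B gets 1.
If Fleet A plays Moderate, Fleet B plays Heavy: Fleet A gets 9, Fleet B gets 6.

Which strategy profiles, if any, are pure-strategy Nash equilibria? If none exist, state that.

For each strategy profile, look for a profitable unilateral deviation.
(Rest, Moderate): Fleet A can switch to Light (0 → 3). Not NE.
(Rest, Heavy): Fleet A can switch to Light (7 → 8). Not NE.
(Light, Moderate): Fleet A can switch to Moderate (3 → 7). Not NE.
(Light, Heavy): Fleet A can switch to Moderate (8 → 9). Not NE.
(Moderate, Moderate): Fleet B can switch to Heavy (1 → 6). Not NE.
(Moderate, Heavy): Fleet A gets 9, best alternative 8; Fleet B gets 6, best alternative 1. No profitable deviation — NE.

The unique pure-strategy Nash equilibrium is (Moderate, Heavy).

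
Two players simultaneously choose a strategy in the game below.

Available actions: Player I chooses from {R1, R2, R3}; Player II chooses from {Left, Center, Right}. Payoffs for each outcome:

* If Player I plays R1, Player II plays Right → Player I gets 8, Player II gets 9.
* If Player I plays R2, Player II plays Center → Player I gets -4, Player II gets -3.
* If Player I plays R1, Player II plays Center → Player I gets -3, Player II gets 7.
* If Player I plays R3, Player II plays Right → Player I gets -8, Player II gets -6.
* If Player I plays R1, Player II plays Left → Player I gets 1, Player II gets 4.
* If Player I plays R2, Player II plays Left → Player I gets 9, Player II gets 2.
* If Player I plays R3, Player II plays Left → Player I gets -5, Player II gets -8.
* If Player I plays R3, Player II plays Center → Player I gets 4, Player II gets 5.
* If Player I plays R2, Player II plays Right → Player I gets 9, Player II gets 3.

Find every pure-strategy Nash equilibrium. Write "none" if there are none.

(R2, Right) and (R3, Center)

Mark each player's best response to every combination of opponents' strategies; a profile where every player is best-responding is a pure Nash equilibrium.
Player I against Left: payoffs 1, 9, -5 → best response R2.
Player I against Center: payoffs -3, -4, 4 → best response R3.
Player I against Right: payoffs 8, 9, -8 → best response R2.
Player II against R1: payoffs 4, 7, 9 → best response Right.
Player II against R2: payoffs 2, -3, 3 → best response Right.
Player II against R3: payoffs -8, 5, -6 → best response Center.
Mutual best responses: (R2, Right); (R3, Center).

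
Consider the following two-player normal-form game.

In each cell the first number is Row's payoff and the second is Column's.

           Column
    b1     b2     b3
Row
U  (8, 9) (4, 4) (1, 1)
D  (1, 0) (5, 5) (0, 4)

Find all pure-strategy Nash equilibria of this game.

Row against b1: payoffs 8, 1 → best response U.
Row against b2: payoffs 4, 5 → best response D.
Row against b3: payoffs 1, 0 → best response U.
Column against U: payoffs 9, 4, 1 → best response b1.
Column against D: payoffs 0, 5, 4 → best response b2.
Mutual best responses: (U, b1); (D, b2).

The pure Nash equilibria are (U, b1); (D, b2).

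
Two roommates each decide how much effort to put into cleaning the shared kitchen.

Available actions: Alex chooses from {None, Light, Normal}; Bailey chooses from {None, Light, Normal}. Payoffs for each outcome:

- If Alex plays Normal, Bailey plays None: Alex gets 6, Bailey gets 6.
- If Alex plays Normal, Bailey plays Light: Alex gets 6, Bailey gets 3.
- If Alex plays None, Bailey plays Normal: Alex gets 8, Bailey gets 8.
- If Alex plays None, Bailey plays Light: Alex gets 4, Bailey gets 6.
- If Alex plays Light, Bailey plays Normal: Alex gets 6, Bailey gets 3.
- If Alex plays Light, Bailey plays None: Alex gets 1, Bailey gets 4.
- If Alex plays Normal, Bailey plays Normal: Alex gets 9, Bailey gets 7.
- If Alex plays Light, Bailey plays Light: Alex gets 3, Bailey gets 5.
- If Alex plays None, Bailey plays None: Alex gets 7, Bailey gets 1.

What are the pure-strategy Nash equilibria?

(None, None): Bailey can switch to Light (1 → 6). Not NE.
(None, Light): Alex can switch to Normal (4 → 6). Not NE.
(None, Normal): Alex can switch to Normal (8 → 9). Not NE.
(Light, None): Alex can switch to None (1 → 7). Not NE.
(Light, Light): Alex can switch to None (3 → 4). Not NE.
(Light, Normal): Alex can switch to None (6 → 8). Not NE.
(Normal, None): Alex can switch to None (6 → 7). Not NE.
(Normal, Light): Bailey can switch to None (3 → 6). Not NE.
(Normal, Normal): Alex gets 9, best alternative 8; Bailey gets 7, best alternative 6. No profitable deviation — NE.

Pure NE: (Normal, Normal)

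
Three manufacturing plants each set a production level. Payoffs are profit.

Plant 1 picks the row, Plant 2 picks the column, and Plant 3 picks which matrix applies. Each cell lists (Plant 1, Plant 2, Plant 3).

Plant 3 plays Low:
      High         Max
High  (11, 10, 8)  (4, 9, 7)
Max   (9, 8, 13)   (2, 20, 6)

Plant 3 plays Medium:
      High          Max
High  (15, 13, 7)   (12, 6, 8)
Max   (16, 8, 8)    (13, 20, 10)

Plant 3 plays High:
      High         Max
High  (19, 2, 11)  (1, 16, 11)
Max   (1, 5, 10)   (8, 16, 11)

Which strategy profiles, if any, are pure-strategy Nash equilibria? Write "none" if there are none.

(Max, Max, High)

Plant 1 against (High, Low): payoffs 11, 9 → best response High.
Plant 1 against (High, Medium): payoffs 15, 16 → best response Max.
Plant 1 against (High, High): payoffs 19, 1 → best response High.
Plant 1 against (Max, Low): payoffs 4, 2 → best response High.
Plant 1 against (Max, Medium): payoffs 12, 13 → best response Max.
Plant 1 against (Max, High): payoffs 1, 8 → best response Max.
Plant 2 against (High, Low): payoffs 10, 9 → best response High.
Plant 2 against (High, Medium): payoffs 13, 6 → best response High.
Plant 2 against (High, High): payoffs 2, 16 → best response Max.
Plant 2 against (Max, Low): payoffs 8, 20 → best response Max.
Plant 2 against (Max, Medium): payoffs 8, 20 → best response Max.
Plant 2 against (Max, High): payoffs 5, 16 → best response Max.
Plant 3 against (High, High): payoffs 8, 7, 11 → best response High.
Plant 3 against (High, Max): payoffs 7, 8, 11 → best response High.
Plant 3 against (Max, High): payoffs 13, 8, 10 → best response Low.
Plant 3 against (Max, Max): payoffs 6, 10, 11 → best response High.
Mutual best responses: (Max, Max, High).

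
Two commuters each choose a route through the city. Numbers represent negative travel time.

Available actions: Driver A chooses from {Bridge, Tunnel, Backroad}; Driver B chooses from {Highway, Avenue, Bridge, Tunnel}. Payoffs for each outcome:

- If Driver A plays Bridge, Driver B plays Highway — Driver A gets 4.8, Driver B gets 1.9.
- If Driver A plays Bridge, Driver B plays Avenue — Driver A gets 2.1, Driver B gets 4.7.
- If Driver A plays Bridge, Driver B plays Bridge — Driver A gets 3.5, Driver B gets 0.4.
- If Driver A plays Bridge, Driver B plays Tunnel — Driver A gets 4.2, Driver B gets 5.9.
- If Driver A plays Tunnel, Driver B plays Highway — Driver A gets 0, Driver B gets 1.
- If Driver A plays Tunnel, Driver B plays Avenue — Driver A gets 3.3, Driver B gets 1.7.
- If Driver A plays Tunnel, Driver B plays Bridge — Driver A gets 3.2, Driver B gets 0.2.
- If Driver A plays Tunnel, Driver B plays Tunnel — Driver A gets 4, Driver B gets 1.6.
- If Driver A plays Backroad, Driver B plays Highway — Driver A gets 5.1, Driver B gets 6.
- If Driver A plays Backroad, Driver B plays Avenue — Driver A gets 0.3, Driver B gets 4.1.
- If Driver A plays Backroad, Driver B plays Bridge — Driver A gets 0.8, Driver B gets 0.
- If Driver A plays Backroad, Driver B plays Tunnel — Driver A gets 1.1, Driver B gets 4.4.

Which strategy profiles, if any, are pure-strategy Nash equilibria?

The pure Nash equilibria are (Bridge, Tunnel), (Tunnel, Avenue), (Backroad, Highway).

(Bridge, Highway): Driver A can switch to Backroad (4.8 → 5.1). Not NE.
(Bridge, Avenue): Driver A can switch to Tunnel (2.1 → 3.3). Not NE.
(Bridge, Bridge): Driver B can switch to Highway (0.4 → 1.9). Not NE.
(Bridge, Tunnel): Driver A gets 4.2, best alternative 4; Driver B gets 5.9, best alternative 4.7. No profitable deviation — NE.
(Tunnel, Highway): Driver A can switch to Bridge (0 → 4.8). Not NE.
(Tunnel, Avenue): Driver A gets 3.3, best alternative 2.1; Driver B gets 1.7, best alternative 1.6. No profitable deviation — NE.
(Tunnel, Bridge): Driver A can switch to Bridge (3.2 → 3.5). Not NE.
(Tunnel, Tunnel): Driver A can switch to Bridge (4 → 4.2). Not NE.
(Backroad, Highway): Driver A gets 5.1, best alternative 4.8; Driver B gets 6, best alternative 4.4. No profitable deviation — NE.
(Backroad, Avenue): Driver A can switch to Bridge (0.3 → 2.1). Not NE.
(Backroad, Bridge): Driver A can switch to Bridge (0.8 → 3.5). Not NE.
(Backroad, Tunnel): Driver A can switch to Bridge (1.1 → 4.2). Not NE.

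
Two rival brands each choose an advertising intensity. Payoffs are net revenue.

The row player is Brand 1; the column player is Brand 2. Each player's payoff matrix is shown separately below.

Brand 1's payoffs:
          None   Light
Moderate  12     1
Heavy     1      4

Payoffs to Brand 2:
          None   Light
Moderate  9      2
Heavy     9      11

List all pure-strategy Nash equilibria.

Pure-strategy Nash equilibria: (Moderate, None) and (Heavy, Light)

(Moderate, None): Brand 1 gets 12, best alternative 1; Brand 2 gets 9, best alternative 2. No profitable deviation — NE.
(Moderate, Light): Brand 1 can switch to Heavy (1 → 4). Not NE.
(Heavy, None): Brand 1 can switch to Moderate (1 → 12). Not NE.
(Heavy, Light): Brand 1 gets 4, best alternative 1; Brand 2 gets 11, best alternative 9. No profitable deviation — NE.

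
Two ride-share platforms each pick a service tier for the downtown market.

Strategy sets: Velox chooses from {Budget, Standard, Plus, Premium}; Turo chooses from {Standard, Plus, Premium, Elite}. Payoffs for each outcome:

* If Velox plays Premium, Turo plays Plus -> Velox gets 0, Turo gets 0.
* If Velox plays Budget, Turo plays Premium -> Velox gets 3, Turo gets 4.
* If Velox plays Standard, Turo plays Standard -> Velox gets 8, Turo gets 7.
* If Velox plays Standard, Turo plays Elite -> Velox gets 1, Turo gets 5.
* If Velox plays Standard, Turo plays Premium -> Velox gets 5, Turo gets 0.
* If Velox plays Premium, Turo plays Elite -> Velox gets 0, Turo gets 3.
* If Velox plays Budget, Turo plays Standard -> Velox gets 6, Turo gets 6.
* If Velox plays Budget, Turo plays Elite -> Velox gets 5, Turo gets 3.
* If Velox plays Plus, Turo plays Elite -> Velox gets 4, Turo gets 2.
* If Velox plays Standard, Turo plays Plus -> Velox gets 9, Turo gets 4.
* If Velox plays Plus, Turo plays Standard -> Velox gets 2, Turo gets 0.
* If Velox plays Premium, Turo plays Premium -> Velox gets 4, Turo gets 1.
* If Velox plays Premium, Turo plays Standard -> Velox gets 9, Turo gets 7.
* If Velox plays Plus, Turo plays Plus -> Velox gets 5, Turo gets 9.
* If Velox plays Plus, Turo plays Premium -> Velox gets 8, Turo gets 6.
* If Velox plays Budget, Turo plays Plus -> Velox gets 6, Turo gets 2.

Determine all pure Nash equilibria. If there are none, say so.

Check each profile: it is a Nash equilibrium iff no player can strictly gain by switching unilaterally.
(Budget, Standard): Velox can switch to Standard (6 → 8). Not NE.
(Budget, Plus): Velox can switch to Standard (6 → 9). Not NE.
(Budget, Premium): Velox can switch to Standard (3 → 5). Not NE.
(Budget, Elite): Turo can switch to Standard (3 → 6). Not NE.
(Standard, Standard): Velox can switch to Premium (8 → 9). Not NE.
(Standard, Plus): Turo can switch to Standard (4 → 7). Not NE.
(Standard, Premium): Velox can switch to Plus (5 → 8). Not NE.
(Standard, Elite): Velox can switch to Budget (1 → 5). Not NE.
(Plus, Standard): Velox can switch to Budget (2 → 6). Not NE.
(Plus, Plus): Velox can switch to Budget (5 → 6). Not NE.
(Plus, Premium): Turo can switch to Plus (6 → 9). Not NE.
(Plus, Elite): Velox can switch to Budget (4 → 5). Not NE.
(Premium, Standard): Velox gets 9, best alternative 8; Turo gets 7, best alternative 3. No profitable deviation — NE.
(The remaining 3 profiles each have a profitable deviation by the same check.)

(Premium, Standard)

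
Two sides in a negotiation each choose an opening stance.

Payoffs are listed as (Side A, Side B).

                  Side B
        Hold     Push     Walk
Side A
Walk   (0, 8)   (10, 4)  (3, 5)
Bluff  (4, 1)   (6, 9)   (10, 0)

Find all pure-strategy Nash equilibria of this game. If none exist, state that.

Side A against Hold: payoffs 0, 4 → best response Bluff.
Side A against Push: payoffs 10, 6 → best response Walk.
Side A against Walk: payoffs 3, 10 → best response Bluff.
Side B against Walk: payoffs 8, 4, 5 → best response Hold.
Side B against Bluff: payoffs 1, 9, 0 → best response Push.
No profile is a mutual best response for all players.

none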